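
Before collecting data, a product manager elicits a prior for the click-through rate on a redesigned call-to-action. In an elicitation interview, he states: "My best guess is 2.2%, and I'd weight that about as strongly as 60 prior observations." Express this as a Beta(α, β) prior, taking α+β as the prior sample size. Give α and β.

α = 1.32, β = 58.68

Under the effective-sample-size interpretation, Beta(α, β) has prior mean α/(α+β) and prior sample size α+β.
So α+β = 60 and α/(α+β) = 0.022, giving α = 0.022·60 = 1.32 and β = 60 − 1.32 = 58.68.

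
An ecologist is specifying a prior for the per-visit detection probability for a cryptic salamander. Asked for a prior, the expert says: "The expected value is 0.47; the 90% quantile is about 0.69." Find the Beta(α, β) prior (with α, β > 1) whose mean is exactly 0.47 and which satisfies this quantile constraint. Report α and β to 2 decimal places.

With mean 0.47 fixed, write α = 0.47s, β = 0.53s where s = α+β.
Need P(θ < 0.69) = 0.9 under Beta(0.47s, 0.53s). Normal approximation: (q−m)/√(m(1−m)/s) ≈ z_{0.9} = 1.28, so s ≈ 0.47·0.53·(1.28)²/(0.69−0.47)² = 8.5.
At s = 8.5: P(θ<0.69) ≈ 0.903. Adjusting to match 0.9 gives s ≈ 8.22.
So α = 0.47·8.22 ≈ 3.86, β = 0.53·8.22 ≈ 4.35.

α ≈ 3.86, β ≈ 4.35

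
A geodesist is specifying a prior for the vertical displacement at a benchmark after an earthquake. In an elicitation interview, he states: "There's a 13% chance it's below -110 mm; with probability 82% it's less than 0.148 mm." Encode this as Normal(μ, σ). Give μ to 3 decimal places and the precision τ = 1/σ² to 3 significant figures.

μ = -49.234, τ = 0.000344

For Normal(μ,σ), the p-quantile is μ + z_p·σ. Here z_{0.13} = -1.126, z_{0.82} = 0.9154.
So -110 = μ − 1.126σ and 0.148 = μ + 0.9154σ.
Subtracting: σ = (0.148 − -110)/(0.9154 − (-1.126)) = 53.948.
Then μ = -110 − (-1.126)·53.948 = -49.234.
Precision τ = 1/σ² = 1/53.95² = 0.000344.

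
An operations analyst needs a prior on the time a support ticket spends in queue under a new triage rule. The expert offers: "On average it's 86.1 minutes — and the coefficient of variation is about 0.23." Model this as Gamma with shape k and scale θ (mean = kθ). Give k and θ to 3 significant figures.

For Gamma(k, scale θ): mean = kθ, variance = kθ², so CV = 1/√k.
CV = 0.23, hence k = 1/CV² = 18.9.
Then θ = mean/k = 86.1/18.9 = 4.55.

k ≈ 18.9, θ ≈ 4.55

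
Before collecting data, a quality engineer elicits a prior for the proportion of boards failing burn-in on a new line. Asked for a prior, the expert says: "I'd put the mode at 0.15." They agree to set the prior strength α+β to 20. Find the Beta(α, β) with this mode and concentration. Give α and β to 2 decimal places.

For α,β > 1 the Beta mode is (α−1)/(α+β−2). With α+β = 20, the mode is (α−1)/18.
Set (α−1)/18 = 0.15 → α = 1 + 0.15·18 = 3.70.
β = 20 − α = 16.30.

α = 3.70, β = 16.30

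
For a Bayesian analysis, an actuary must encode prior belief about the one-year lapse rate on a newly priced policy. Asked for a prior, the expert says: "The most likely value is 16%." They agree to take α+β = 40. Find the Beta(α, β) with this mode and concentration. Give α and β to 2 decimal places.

For α,β > 1 the Beta mode is (α−1)/(α+β−2). With α+β = 40, the mode is (α−1)/38.
Set (α−1)/38 = 0.16 → α = 1 + 0.16·38 = 7.08.
β = 40 − α = 32.92.

α = 7.08, β = 32.92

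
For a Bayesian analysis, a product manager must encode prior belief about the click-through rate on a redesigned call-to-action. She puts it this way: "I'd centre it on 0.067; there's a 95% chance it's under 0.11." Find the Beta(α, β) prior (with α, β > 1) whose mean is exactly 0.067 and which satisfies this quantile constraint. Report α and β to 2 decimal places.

α ≈ 7.38, β ≈ 102.74

With mean 0.067 fixed, write α = 0.067s, β = 0.933s where s = α+β.
Need P(θ < 0.11) = 0.95 under Beta(0.067s, 0.933s). Normal approximation: (q−m)/√(m(1−m)/s) ≈ z_{0.95} = 1.64, so s ≈ 0.067·0.933·(1.64)²/(0.11−0.067)² = 91.5.
At s = 91.5: P(θ<0.11) ≈ 0.936. Adjusting to match 0.95 gives s ≈ 110.12.
So α = 0.067·110.12 ≈ 7.38, β = 0.933·110.12 ≈ 102.74.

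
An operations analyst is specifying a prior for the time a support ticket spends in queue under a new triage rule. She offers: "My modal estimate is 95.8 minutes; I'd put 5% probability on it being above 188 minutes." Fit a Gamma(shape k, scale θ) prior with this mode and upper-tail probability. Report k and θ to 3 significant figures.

k ≈ 7.1, θ ≈ 15.7

Gamma(k,θ) with k>1 has mode (k−1)θ, so θ = 95.8/(k−1).
Need P(X < 188) = 0.95 with θ tied to k this way. Start at k = 2, θ = 95.8: P(X<188) ≈ 0.584.
Too low — raise k to concentrate. Iterating converges to k ≈ 7.1.
Then θ = 95.8/(7.1−1) ≈ 15.7.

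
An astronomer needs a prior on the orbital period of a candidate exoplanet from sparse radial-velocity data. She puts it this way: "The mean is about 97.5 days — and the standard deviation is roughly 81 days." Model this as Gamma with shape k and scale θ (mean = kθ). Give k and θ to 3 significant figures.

For Gamma(k, scale θ): mean = kθ, variance = kθ², so CV = 1/√k.
CV = SD/mean = 81/97.5 = 0.8308, hence k = 1/CV² = 1.45.
Then θ = mean/k = 97.5/1.45 = 67.3.

k ≈ 1.45, θ ≈ 67.3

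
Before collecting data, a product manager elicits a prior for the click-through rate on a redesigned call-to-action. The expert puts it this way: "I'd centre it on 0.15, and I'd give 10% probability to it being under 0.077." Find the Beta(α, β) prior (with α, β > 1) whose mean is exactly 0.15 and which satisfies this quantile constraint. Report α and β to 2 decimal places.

With mean 0.15 fixed, write α = 0.15s, β = 0.85s where s = α+β.
Need P(θ < 0.077) = 0.1 under Beta(0.15s, 0.85s). Normal approximation: (q−m)/√(m(1−m)/s) ≈ z_{0.1} = -1.28, so s ≈ 0.15·0.85·(-1.28)²/(0.077−0.15)² = 39.3.
At s = 39.3: P(θ<0.077) ≈ 0.078. Adjusting to match 0.1 gives s ≈ 33.15.
So α = 0.15·33.15 ≈ 4.97, β = 0.85·33.15 ≈ 28.18.

α ≈ 4.97, β ≈ 28.18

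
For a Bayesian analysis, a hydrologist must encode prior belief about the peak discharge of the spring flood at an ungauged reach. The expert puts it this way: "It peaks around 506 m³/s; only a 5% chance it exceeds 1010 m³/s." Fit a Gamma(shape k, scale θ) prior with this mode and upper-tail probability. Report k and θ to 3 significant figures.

Gamma(k,θ) with k>1 has mode (k−1)θ, so θ = 506/(k−1).
Need P(X < 1010) = 0.95 with θ tied to k this way. Start at k = 2, θ = 506: P(X<1010) ≈ 0.593.
Too low — raise k to concentrate. Iterating converges to k ≈ 6.8.
Then θ = 506/(6.8−1) ≈ 87.2.

k ≈ 6.8, θ ≈ 87.2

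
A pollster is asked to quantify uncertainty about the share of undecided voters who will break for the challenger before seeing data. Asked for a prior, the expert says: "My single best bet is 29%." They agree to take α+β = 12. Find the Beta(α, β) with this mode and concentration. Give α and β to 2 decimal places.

For α,β > 1 the Beta mode is (α−1)/(α+β−2). With α+β = 12, the mode is (α−1)/10.
Set (α−1)/10 = 0.29 → α = 1 + 0.29·10 = 3.90.
β = 12 − α = 8.10.

α = 3.90, β = 8.10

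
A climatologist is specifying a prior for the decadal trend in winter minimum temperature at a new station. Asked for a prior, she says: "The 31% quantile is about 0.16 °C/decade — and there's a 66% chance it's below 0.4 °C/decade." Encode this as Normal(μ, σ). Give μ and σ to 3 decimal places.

μ = 0.291, σ = 0.264

The p-quantile of Normal(μ,σ) is μ + z_p·σ, with z_{0.31} = -0.4959 and z_{0.66} = 0.4125.
Eliminate σ: μ = (z₂·x₁ − z₁·x₂)/(z₂ − z₁) = (0.4125·0.16 − (-0.4959)·0.4)/0.9083 = 0.291.
Then σ = (x₂ − x₁)/(z₂ − z₁) = (0.4 − 0.16)/0.9083 = 0.264.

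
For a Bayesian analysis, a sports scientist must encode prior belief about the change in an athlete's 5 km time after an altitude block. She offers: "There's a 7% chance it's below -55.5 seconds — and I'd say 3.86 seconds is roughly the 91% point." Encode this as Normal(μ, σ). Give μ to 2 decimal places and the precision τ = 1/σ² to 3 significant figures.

μ = -24.40, τ = 0.00225

The p-quantile of Normal(μ,σ) is μ + z_p·σ, with z_{0.07} = -1.476 and z_{0.91} = 1.341.
Eliminate σ: μ = (z₂·x₁ − z₁·x₂)/(z₂ − z₁) = (1.341·-55.5 − (-1.476)·3.86)/2.817 = -24.40.
Then σ = (x₂ − x₁)/(z₂ − z₁) = (3.86 − -55.5)/2.817 = 21.08.
Precision τ = 1/σ² = 1/21.08² = 0.00225.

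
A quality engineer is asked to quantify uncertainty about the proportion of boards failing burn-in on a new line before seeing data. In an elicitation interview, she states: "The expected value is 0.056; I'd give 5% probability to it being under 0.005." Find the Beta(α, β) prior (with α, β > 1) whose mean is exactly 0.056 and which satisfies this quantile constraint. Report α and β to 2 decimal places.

With mean 0.056 fixed, write α = 0.056s, β = 0.944s where s = α+β.
Need P(θ < 0.005) = 0.05 under Beta(0.056s, 0.944s). Normal approximation: (q−m)/√(m(1−m)/s) ≈ z_{0.05} = -1.64, so s ≈ 0.056·0.944·(-1.64)²/(0.005−0.056)² = 55.0.
At s = 55.0: P(θ<0.005) ≈ 0.002. Adjusting to match 0.05 gives s ≈ 22.41.
So α = 0.056·22.41 ≈ 1.26, β = 0.944·22.41 ≈ 21.16.

α ≈ 1.26, β ≈ 21.16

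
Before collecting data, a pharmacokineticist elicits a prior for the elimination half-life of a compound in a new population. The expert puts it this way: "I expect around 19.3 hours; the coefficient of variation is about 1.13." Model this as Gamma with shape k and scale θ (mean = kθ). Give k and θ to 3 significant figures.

For Gamma(k, scale θ): mean = kθ, variance = kθ², so CV = 1/√k.
CV = 1.13, hence k = 1/CV² = 0.783.
Then θ = mean/k = 19.3/0.783 = 24.6.

k ≈ 0.783, θ ≈ 24.6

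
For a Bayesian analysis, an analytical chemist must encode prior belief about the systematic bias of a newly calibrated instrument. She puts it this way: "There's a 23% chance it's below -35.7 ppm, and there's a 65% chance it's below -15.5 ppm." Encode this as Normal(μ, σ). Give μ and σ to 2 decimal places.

The p-quantile of Normal(μ,σ) is μ + z_p·σ, with z_{0.23} = -0.7388 and z_{0.65} = 0.3853.
Eliminate σ: μ = (z₂·x₁ − z₁·x₂)/(z₂ − z₁) = (0.3853·-35.7 − (-0.7388)·-15.5)/1.124 = -22.42.
Then σ = (x₂ − x₁)/(z₂ − z₁) = (-15.5 − -35.7)/1.124 = 17.97.

μ = -22.42, σ = 17.97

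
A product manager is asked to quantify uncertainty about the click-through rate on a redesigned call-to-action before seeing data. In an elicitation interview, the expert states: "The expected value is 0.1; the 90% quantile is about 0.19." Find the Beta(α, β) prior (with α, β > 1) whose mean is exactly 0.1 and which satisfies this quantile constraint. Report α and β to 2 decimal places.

α ≈ 1.99, β ≈ 17.91

With mean 0.1 fixed, write α = 0.1s, β = 0.9s where s = α+β.
Need P(θ < 0.19) = 0.9 under Beta(0.1s, 0.9s). Normal approximation: (q−m)/√(m(1−m)/s) ≈ z_{0.9} = 1.28, so s ≈ 0.1·0.9·(1.28)²/(0.19−0.1)² = 18.2.
At s = 18.2: P(θ<0.19) ≈ 0.893. Adjusting to match 0.9 gives s ≈ 19.90.
So α = 0.1·19.90 ≈ 1.99, β = 0.9·19.90 ≈ 17.91.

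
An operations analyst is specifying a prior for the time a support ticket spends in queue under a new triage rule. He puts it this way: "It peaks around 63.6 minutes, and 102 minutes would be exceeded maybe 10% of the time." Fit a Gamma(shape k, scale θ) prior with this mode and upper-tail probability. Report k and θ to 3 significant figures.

k ≈ 9.42, θ ≈ 7.55

Gamma(k,θ) with k>1 has mode (k−1)θ, so θ = 63.6/(k−1).
Need P(X < 102) = 0.9 with θ tied to k this way. Start at k = 2, θ = 63.6: P(X<102) ≈ 0.476.
Too low — raise k to concentrate. Iterating converges to k ≈ 9.42.
Then θ = 63.6/(9.42−1) ≈ 7.55.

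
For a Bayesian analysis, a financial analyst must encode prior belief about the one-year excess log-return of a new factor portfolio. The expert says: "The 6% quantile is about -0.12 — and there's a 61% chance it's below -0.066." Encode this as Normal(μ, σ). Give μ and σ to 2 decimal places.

The p-quantile of Normal(μ,σ) is μ + z_p·σ, with z_{0.06} = -1.555 and z_{0.61} = 0.2793.
Eliminate σ: μ = (z₂·x₁ − z₁·x₂)/(z₂ − z₁) = (0.2793·-0.12 − (-1.555)·-0.066)/1.834 = -0.07.
Then σ = (x₂ − x₁)/(z₂ − z₁) = (-0.066 − -0.12)/1.834 = 0.03.

μ = -0.07, σ = 0.03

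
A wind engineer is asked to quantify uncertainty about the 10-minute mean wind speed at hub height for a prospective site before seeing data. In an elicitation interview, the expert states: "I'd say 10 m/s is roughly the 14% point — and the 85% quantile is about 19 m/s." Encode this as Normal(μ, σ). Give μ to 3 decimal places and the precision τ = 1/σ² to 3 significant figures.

μ = 14.593, τ = 0.0553

The p-quantile of Normal(μ,σ) is μ + z_p·σ, with z_{0.14} = -1.08 and z_{0.85} = 1.036.
Eliminate σ: μ = (z₂·x₁ − z₁·x₂)/(z₂ − z₁) = (1.036·10 − (-1.08)·19)/2.117 = 14.593.
Then σ = (x₂ − x₁)/(z₂ − z₁) = (19 − 10)/2.117 = 4.252.
Precision τ = 1/σ² = 1/4.252² = 0.0553.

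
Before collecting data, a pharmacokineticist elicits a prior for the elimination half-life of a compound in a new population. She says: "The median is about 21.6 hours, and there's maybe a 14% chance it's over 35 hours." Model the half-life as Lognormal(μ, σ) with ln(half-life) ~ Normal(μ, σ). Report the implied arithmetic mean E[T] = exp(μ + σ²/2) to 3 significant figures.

If T ~ Lognormal(μ,σ) then ln T ~ Normal(μ,σ), so the p-quantile of ln T is μ + z_p·σ.
ln(21.6) = 3.073 and ln(35) = 3.555; z_{0.5} = 0, z_{0.86} = 1.08.
σ = (3.555 − 3.073)/(1.08 − (0)) = 0.447.
μ = 3.073 − (0)·0.447 = 3.073.
E[T] = exp(μ + σ²/2) = exp(3.073 + 0.0998) = 23.9 hours.

E[T] ≈ 23.9 hours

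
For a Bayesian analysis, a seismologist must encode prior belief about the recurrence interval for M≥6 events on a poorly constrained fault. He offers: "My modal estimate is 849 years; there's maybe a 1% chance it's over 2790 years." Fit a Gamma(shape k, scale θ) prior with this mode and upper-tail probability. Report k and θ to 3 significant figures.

k ≈ 4.11, θ ≈ 273

Gamma(k,θ) with k>1 has mode (k−1)θ, so θ = 849/(k−1).
Need P(X < 2790) = 0.99 with θ tied to k this way. Start at k = 2, θ = 849: P(X<2790) ≈ 0.840.
Too low — raise k to concentrate. Iterating converges to k ≈ 4.11.
Then θ = 849/(4.11−1) ≈ 273.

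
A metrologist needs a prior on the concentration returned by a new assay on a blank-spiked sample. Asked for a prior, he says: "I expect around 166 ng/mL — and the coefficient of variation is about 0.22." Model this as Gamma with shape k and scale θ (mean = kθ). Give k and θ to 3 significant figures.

For Gamma(k, scale θ): mean = kθ, variance = kθ², so CV = 1/√k.
CV = 0.22, hence k = 1/CV² = 20.7.
Then θ = mean/k = 166/20.7 = 8.03.

k ≈ 20.7, θ ≈ 8.03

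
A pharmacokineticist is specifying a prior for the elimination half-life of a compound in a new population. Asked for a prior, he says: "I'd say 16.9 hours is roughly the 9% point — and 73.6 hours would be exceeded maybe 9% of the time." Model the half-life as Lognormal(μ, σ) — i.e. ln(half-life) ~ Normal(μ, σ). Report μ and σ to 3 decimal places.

If T ~ Lognormal(μ,σ) then ln T ~ Normal(μ,σ), so the p-quantile of ln T is μ + z_p·σ.
ln(16.9) = 2.827 and ln(73.6) = 4.299; z_{0.09} = -1.341, z_{0.91} = 1.341.
σ = (4.299 − 2.827)/(1.341 − (-1.341)) = 0.549.
μ = 2.827 − (-1.341)·0.549 = 3.563.

μ ≈ 3.563, σ ≈ 0.549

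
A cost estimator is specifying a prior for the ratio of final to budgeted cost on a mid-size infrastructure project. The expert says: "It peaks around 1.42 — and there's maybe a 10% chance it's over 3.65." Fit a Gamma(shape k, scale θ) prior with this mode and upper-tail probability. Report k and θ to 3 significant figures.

k ≈ 3.15, θ ≈ 0.66

Gamma(k,θ) with k>1 has mode (k−1)θ, so θ = 1.42/(k−1).
Need P(X < 3.65) = 0.9 with θ tied to k this way. Start at k = 2, θ = 1.42: P(X<3.65) ≈ 0.727.
Too low — raise k to concentrate. Iterating converges to k ≈ 3.15.
Then θ = 1.42/(3.15−1) ≈ 0.66.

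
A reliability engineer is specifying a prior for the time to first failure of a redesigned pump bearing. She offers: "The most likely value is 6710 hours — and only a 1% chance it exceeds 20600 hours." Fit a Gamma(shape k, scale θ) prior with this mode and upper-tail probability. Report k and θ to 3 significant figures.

k ≈ 4.56, θ ≈ 1890

Gamma(k,θ) with k>1 has mode (k−1)θ, so θ = 6710/(k−1).
Need P(X < 20600) = 0.99 with θ tied to k this way. Start at k = 2, θ = 6710: P(X<20600) ≈ 0.811.
Too low — raise k to concentrate. Iterating converges to k ≈ 4.56.
Then θ = 6710/(4.56−1) ≈ 1890.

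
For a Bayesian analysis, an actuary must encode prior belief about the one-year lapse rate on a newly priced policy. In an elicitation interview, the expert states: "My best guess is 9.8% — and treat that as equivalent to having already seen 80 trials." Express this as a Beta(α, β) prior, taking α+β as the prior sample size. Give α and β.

Under the effective-sample-size interpretation, Beta(α, β) has prior mean α/(α+β) and prior sample size α+β.
So α+β = 80 and α/(α+β) = 0.098, giving α = 0.098·80 = 7.84 and β = 80 − 7.84 = 72.16.

α = 7.84, β = 72.16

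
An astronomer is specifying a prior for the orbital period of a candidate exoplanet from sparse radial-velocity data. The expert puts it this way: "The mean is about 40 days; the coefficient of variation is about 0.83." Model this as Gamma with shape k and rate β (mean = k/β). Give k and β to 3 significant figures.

k ≈ 1.45, β ≈ 0.0363

For Gamma(k, rate β): mean = k/β, variance = k/β², so CV = 1/√k.
CV = 0.83, hence k = 1/CV² = 1.45.
Then β = k/mean = 1.45/40 = 0.0363.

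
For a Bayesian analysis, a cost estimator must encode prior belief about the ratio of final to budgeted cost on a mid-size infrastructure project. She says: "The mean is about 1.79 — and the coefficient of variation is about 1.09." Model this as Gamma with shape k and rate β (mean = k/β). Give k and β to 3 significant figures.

For Gamma(k, rate β): mean = k/β, variance = k/β², so CV = 1/√k.
CV = 1.09, hence k = 1/CV² = 0.842.
Then β = k/mean = 0.842/1.79 = 0.47.

k ≈ 0.842, β ≈ 0.47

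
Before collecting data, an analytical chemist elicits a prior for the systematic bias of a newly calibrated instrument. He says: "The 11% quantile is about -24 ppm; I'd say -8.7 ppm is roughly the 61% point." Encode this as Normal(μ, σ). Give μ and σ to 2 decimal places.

μ = -11.54, σ = 10.16

For Normal(μ,σ), the p-quantile is μ + z_p·σ. Here z_{0.11} = -1.227, z_{0.61} = 0.2793.
So -24 = μ − 1.227σ and -8.7 = μ + 0.2793σ.
Subtracting: σ = (-8.7 − -24)/(0.2793 − (-1.227)) = 10.16.
Then μ = -24 − (-1.227)·10.16 = -11.54.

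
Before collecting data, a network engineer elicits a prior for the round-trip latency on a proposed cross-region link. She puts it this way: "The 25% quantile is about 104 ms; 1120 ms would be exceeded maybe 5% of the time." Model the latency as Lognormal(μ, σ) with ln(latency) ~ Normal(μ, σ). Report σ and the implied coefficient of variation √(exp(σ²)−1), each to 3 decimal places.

σ ≈ 1.025, CV ≈ 1.363

If T ~ Lognormal(μ,σ) then ln T ~ Normal(μ,σ), so the p-quantile of ln T is μ + z_p·σ.
ln(104) = 4.644 and ln(1120) = 7.021; z_{0.25} = -0.6745, z_{0.95} = 1.645.
σ = (7.021 − 4.644)/(1.645 − (-0.6745)) = 1.025.
μ = 4.644 − (-0.6745)·1.025 = 5.336.
CV = √(exp(σ²)−1) = √(exp(1.0501)−1) = 1.363.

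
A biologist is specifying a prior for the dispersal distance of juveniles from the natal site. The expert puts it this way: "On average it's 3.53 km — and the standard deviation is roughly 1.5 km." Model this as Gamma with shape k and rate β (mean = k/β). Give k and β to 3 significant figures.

k ≈ 5.54, β ≈ 1.57

For Gamma(k, rate β): mean = k/β, variance = k/β², so CV = 1/√k.
CV = SD/mean = 1.5/3.53 = 0.4249, hence k = 1/CV² = 5.54.
Then β = k/mean = 5.54/3.53 = 1.57.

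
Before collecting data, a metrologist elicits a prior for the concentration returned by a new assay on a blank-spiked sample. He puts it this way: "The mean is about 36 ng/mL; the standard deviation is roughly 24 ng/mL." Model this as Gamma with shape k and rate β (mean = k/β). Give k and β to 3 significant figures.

For Gamma(k, rate β): mean = k/β, variance = k/β², so CV = 1/√k.
CV = SD/mean = 24/36 = 0.6667, hence k = 1/CV² = 2.25.
Then β = k/mean = 2.25/36 = 0.0625.

k ≈ 2.25, β ≈ 0.0625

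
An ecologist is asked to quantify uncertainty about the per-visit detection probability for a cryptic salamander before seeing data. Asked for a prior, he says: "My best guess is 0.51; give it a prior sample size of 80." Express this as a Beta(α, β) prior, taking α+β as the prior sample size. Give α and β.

α = 40.8, β = 39.2

Under the effective-sample-size interpretation, Beta(α, β) has prior mean α/(α+β) and prior sample size α+β.
So α+β = 80 and α/(α+β) = 0.51, giving α = 0.51·80 = 40.8 and β = 80 − 40.8 = 39.2.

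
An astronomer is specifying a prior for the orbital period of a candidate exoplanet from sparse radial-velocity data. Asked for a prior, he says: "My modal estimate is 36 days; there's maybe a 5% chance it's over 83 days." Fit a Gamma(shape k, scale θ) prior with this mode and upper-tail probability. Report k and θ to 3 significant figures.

k ≈ 4.93, θ ≈ 9.17

Gamma(k,θ) with k>1 has mode (k−1)θ, so θ = 36/(k−1).
Need P(X < 83) = 0.95 with θ tied to k this way. Start at k = 2, θ = 36: P(X<83) ≈ 0.670.
Too low — raise k to concentrate. Iterating converges to k ≈ 4.93.
Then θ = 36/(4.93−1) ≈ 9.17.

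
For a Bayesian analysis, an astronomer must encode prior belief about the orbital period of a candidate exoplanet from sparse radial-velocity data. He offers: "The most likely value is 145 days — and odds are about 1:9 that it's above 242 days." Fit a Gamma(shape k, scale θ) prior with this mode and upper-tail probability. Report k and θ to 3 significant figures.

Gamma(k,θ) with k>1 has mode (k−1)θ, so θ = 145/(k−1).
Need P(X < 242) = 0.9 with θ tied to k this way. Start at k = 2, θ = 145: P(X<242) ≈ 0.497.
Too low — raise k to concentrate. Iterating converges to k ≈ 8.2.
Then θ = 145/(8.2−1) ≈ 20.1.

k ≈ 8.2, θ ≈ 20.1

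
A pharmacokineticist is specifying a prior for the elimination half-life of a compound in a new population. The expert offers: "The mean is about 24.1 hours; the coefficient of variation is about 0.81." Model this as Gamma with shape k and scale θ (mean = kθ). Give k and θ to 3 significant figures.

For Gamma(k, scale θ): mean = kθ, variance = kθ², so CV = 1/√k.
CV = 0.81, hence k = 1/CV² = 1.52.
Then θ = mean/k = 24.1/1.52 = 15.8.

k ≈ 1.52, θ ≈ 15.8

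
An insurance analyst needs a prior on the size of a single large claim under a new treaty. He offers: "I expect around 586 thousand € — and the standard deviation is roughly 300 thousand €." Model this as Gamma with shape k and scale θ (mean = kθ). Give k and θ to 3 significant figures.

For Gamma(k, scale θ): mean = kθ, variance = kθ², so CV = 1/√k.
CV = SD/mean = 300/586 = 0.5119, hence k = 1/CV² = 3.82.
Then θ = mean/k = 586/3.82 = 154.

k ≈ 3.82, θ ≈ 154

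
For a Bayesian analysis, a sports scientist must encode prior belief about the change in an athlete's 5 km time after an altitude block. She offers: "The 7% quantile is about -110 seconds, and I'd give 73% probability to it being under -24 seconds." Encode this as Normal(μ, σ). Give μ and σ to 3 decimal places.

μ = -49.233, σ = 41.176

The p-quantile of Normal(μ,σ) is μ + z_p·σ, with z_{0.07} = -1.476 and z_{0.73} = 0.6128.
Eliminate σ: μ = (z₂·x₁ − z₁·x₂)/(z₂ − z₁) = (0.6128·-110 − (-1.476)·-24)/2.089 = -49.233.
Then σ = (x₂ − x₁)/(z₂ − z₁) = (-24 − -110)/2.089 = 41.176.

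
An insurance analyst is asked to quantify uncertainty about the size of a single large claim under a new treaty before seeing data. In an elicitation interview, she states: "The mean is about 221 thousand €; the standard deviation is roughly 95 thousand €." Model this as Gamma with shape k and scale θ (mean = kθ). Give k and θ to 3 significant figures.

For Gamma(k, scale θ): mean = kθ, variance = kθ², so CV = 1/√k.
CV = SD/mean = 95/221 = 0.4299, hence k = 1/CV² = 5.41.
Then θ = mean/k = 221/5.41 = 40.8.

k ≈ 5.41, θ ≈ 40.8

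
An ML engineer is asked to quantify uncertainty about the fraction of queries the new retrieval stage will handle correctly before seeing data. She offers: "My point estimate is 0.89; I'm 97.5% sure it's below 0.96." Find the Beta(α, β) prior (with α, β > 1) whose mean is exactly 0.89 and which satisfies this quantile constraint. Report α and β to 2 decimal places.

With mean 0.89 fixed, write α = 0.89s, β = 0.11s where s = α+β.
Need P(θ < 0.96) = 0.975 under Beta(0.89s, 0.11s). Normal approximation: (q−m)/√(m(1−m)/s) ≈ z_{0.975} = 1.96, so s ≈ 0.89·0.11·(1.96)²/(0.96−0.89)² = 76.8.
At s = 76.8: P(θ<0.96) ≈ 0.994. Adjusting to match 0.975 gives s ≈ 49.97.
So α = 0.89·49.97 ≈ 44.47, β = 0.11·49.97 ≈ 5.50.

α ≈ 44.47, β ≈ 5.50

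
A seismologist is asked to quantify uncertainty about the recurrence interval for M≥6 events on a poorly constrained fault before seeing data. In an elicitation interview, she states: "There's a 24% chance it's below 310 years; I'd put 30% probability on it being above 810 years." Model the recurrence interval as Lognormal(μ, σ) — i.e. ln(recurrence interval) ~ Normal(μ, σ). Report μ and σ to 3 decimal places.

μ ≈ 6.288, σ ≈ 0.780

If T ~ Lognormal(μ,σ) then ln T ~ Normal(μ,σ), so the p-quantile of ln T is μ + z_p·σ.
ln(310) = 5.737 and ln(810) = 6.697; z_{0.24} = -0.7063, z_{0.7} = 0.5244.
σ = (6.697 − 5.737)/(0.5244 − (-0.7063)) = 0.780.
μ = 5.737 − (-0.7063)·0.780 = 6.288.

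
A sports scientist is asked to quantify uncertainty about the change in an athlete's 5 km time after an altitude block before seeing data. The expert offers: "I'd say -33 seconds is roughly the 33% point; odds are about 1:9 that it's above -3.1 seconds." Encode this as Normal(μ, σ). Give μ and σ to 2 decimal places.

The p-quantile of Normal(μ,σ) is μ + z_p·σ, with z_{0.33} = -0.4399 and z_{0.9} = 1.282.
Eliminate σ: μ = (z₂·x₁ − z₁·x₂)/(z₂ − z₁) = (1.282·-33 − (-0.4399)·-3.1)/1.721 = -25.36.
Then σ = (x₂ − x₁)/(z₂ − z₁) = (-3.1 − -33)/1.721 = 17.37.

μ = -25.36, σ = 17.37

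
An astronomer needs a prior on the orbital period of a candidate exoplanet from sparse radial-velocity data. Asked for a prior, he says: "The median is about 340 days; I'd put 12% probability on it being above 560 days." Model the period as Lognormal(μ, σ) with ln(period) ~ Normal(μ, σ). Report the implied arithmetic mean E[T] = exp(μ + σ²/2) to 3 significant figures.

If T ~ Lognormal(μ,σ) then ln T ~ Normal(μ,σ), so the p-quantile of ln T is μ + z_p·σ.
ln(340) = 5.829 and ln(560) = 6.328; z_{0.5} = 0, z_{0.88} = 1.175.
σ = (6.328 − 5.829)/(1.175 − (0)) = 0.425.
μ = 5.829 − (0)·0.425 = 5.829.
E[T] = exp(μ + σ²/2) = exp(5.829 + 0.0902) = 372 days.

E[T] ≈ 372 days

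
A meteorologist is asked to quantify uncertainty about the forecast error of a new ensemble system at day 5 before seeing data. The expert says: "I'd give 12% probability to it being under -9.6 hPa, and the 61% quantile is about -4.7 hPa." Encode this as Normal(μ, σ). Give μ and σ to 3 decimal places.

μ = -5.641, σ = 3.369

For Normal(μ,σ), the p-quantile is μ + z_p·σ. Here z_{0.12} = -1.175, z_{0.61} = 0.2793.
So -9.6 = μ − 1.175σ and -4.7 = μ + 0.2793σ.
Subtracting: σ = (-4.7 − -9.6)/(0.2793 − (-1.175)) = 3.369.
Then μ = -9.6 − (-1.175)·3.369 = -5.641.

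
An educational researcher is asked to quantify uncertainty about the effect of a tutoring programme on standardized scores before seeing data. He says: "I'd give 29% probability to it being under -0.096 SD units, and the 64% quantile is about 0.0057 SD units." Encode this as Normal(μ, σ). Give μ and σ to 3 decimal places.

For Normal(μ,σ), the p-quantile is μ + z_p·σ. Here z_{0.29} = -0.5534, z_{0.64} = 0.3585.
So -0.096 = μ − 0.5534σ and 0.0057 = μ + 0.3585σ.
Subtracting: σ = (0.0057 − -0.096)/(0.3585 − (-0.5534)) = 0.112.
Then μ = -0.096 − (-0.5534)·0.112 = -0.034.

μ = -0.034, σ = 0.112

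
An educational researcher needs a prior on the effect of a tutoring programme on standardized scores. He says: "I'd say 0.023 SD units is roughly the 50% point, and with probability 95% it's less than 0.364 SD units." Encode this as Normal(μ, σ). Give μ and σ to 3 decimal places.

μ = 0.023, σ = 0.207

The p-quantile of Normal(μ,σ) is μ + z_p·σ, with z_{0.5} = 0 and z_{0.95} = 1.645.
Eliminate σ: μ = (z₂·x₁ − z₁·x₂)/(z₂ − z₁) = (1.645·0.023 − (0)·0.364)/1.645 = 0.023.
Then σ = (x₂ − x₁)/(z₂ − z₁) = (0.364 − 0.023)/1.645 = 0.207.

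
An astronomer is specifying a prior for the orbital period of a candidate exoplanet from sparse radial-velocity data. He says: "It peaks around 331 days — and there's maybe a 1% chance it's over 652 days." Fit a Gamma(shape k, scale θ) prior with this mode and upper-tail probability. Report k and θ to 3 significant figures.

k ≈ 11.7, θ ≈ 30.9

Gamma(k,θ) with k>1 has mode (k−1)θ, so θ = 331/(k−1).
Need P(X < 652) = 0.99 with θ tied to k this way. Start at k = 2, θ = 331: P(X<652) ≈ 0.586.
Too low — raise k to concentrate. Iterating converges to k ≈ 11.7.
Then θ = 331/(11.7−1) ≈ 30.9.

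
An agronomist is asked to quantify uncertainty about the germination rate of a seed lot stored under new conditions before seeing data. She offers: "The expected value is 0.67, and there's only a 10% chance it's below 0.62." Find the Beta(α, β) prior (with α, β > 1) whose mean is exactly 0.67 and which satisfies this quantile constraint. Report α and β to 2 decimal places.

With mean 0.67 fixed, write α = 0.67s, β = 0.33s where s = α+β.
Need P(θ < 0.62) = 0.1 under Beta(0.67s, 0.33s). Normal approximation: (q−m)/√(m(1−m)/s) ≈ z_{0.1} = -1.28, so s ≈ 0.67·0.33·(-1.28)²/(0.62−0.67)² = 145.3.
At s = 145.3: P(θ<0.62) ≈ 0.102. Adjusting to match 0.1 gives s ≈ 147.71.
So α = 0.67·147.71 ≈ 98.96, β = 0.33·147.71 ≈ 48.74.

α ≈ 98.96, β ≈ 48.74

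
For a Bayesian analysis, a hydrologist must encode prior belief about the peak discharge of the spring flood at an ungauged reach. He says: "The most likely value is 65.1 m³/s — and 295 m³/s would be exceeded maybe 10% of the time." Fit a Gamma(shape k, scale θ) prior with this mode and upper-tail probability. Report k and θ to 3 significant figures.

Gamma(k,θ) with k>1 has mode (k−1)θ, so θ = 65.1/(k−1).
Need P(X < 295) = 0.9 with θ tied to k this way. Start at k = 2, θ = 65.1: P(X<295) ≈ 0.940.
Too high — lower k to spread out. Iterating converges to k ≈ 1.79.
Then θ = 65.1/(1.79−1) ≈ 82.6.

k ≈ 1.79, θ ≈ 82.6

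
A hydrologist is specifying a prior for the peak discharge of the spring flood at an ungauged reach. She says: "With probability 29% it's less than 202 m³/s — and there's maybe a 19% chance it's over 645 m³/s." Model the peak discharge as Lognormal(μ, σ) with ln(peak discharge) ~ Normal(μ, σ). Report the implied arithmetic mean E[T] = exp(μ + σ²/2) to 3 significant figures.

E[T] ≈ 440 m³/s

If T ~ Lognormal(μ,σ) then ln T ~ Normal(μ,σ), so the p-quantile of ln T is μ + z_p·σ.
ln(202) = 5.308 and ln(645) = 6.469; z_{0.29} = -0.5534, z_{0.81} = 0.8779.
σ = (6.469 − 5.308)/(0.8779 − (-0.5534)) = 0.811.
μ = 5.308 − (-0.5534)·0.811 = 5.757.
E[T] = exp(μ + σ²/2) = exp(5.757 + 0.3290) = 440 m³/s.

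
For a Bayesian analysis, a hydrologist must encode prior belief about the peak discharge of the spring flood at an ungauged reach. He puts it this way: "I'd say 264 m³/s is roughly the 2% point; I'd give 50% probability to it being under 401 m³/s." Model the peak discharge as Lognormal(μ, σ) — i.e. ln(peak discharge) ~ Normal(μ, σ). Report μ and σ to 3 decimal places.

If T ~ Lognormal(μ,σ) then ln T ~ Normal(μ,σ), so the p-quantile of ln T is μ + z_p·σ.
ln(264) = 5.576 and ln(401) = 5.994; z_{0.02} = -2.054, z_{0.5} = 0.
σ = (5.994 − 5.576)/(0 − (-2.054)) = 0.204.
μ = 5.576 − (-2.054)·0.204 = 5.994.

μ ≈ 5.994, σ ≈ 0.204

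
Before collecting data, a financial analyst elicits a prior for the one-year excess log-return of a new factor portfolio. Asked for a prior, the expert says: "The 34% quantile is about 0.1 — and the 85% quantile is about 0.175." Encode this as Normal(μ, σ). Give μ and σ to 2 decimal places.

μ = 0.12, σ = 0.05

For Normal(μ,σ), the p-quantile is μ + z_p·σ. Here z_{0.34} = -0.4125, z_{0.85} = 1.036.
So 0.1 = μ − 0.4125σ and 0.175 = μ + 1.036σ.
Subtracting: σ = (0.175 − 0.1)/(1.036 − (-0.4125)) = 0.05.
Then μ = 0.1 − (-0.4125)·0.05 = 0.12.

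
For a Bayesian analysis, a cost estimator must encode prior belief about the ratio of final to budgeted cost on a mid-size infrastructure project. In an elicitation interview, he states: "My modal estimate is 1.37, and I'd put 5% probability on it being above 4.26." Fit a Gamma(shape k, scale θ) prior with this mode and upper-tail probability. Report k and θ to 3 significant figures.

k ≈ 3.05, θ ≈ 0.669

Gamma(k,θ) with k>1 has mode (k−1)θ, so θ = 1.37/(k−1).
Need P(X < 4.26) = 0.95 with θ tied to k this way. Start at k = 2, θ = 1.37: P(X<4.26) ≈ 0.817.
Too low — raise k to concentrate. Iterating converges to k ≈ 3.05.
Then θ = 1.37/(3.05−1) ≈ 0.669.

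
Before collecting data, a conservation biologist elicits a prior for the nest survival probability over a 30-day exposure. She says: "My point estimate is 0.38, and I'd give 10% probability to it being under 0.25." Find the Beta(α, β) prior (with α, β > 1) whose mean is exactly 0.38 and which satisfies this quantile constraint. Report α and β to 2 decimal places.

With mean 0.38 fixed, write α = 0.38s, β = 0.62s where s = α+β.
Need P(θ < 0.25) = 0.1 under Beta(0.38s, 0.62s). Normal approximation: (q−m)/√(m(1−m)/s) ≈ z_{0.1} = -1.28, so s ≈ 0.38·0.62·(-1.28)²/(0.25−0.38)² = 22.9.
At s = 22.9: P(θ<0.25) ≈ 0.093. Adjusting to match 0.1 gives s ≈ 21.61.
So α = 0.38·21.61 ≈ 8.21, β = 0.62·21.61 ≈ 13.40.

α ≈ 8.21, β ≈ 13.40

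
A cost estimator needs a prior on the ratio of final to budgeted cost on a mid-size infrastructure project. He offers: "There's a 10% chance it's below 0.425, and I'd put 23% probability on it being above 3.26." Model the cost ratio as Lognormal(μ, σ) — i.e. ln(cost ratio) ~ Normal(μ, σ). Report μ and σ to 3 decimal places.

If T ~ Lognormal(μ,σ) then ln T ~ Normal(μ,σ), so the p-quantile of ln T is μ + z_p·σ.
ln(0.425) = -0.8557 and ln(3.26) = 1.182; z_{0.1} = -1.282, z_{0.77} = 0.7388.
σ = (1.182 − -0.8557)/(0.7388 − (-1.282)) = 1.008.
μ = -0.8557 − (-1.282)·1.008 = 0.437.

μ ≈ 0.437, σ ≈ 1.008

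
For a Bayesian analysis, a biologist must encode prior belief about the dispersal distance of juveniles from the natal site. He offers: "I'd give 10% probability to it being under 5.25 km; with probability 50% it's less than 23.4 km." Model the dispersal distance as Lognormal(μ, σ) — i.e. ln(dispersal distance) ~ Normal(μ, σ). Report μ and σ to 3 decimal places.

If T ~ Lognormal(μ,σ) then ln T ~ Normal(μ,σ), so the p-quantile of ln T is μ + z_p·σ.
ln(5.25) = 1.658 and ln(23.4) = 3.153; z_{0.1} = -1.282, z_{0.5} = 0.
σ = (3.153 − 1.658)/(0 − (-1.282)) = 1.166.
μ = 1.658 − (-1.282)·1.166 = 3.153.

μ ≈ 3.153, σ ≈ 1.166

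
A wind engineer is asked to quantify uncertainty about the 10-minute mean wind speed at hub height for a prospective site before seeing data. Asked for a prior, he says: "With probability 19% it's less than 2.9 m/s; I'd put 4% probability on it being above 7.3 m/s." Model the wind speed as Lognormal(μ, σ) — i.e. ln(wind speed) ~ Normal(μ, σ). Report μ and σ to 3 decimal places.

If T ~ Lognormal(μ,σ) then ln T ~ Normal(μ,σ), so the p-quantile of ln T is μ + z_p·σ.
ln(2.9) = 1.065 and ln(7.3) = 1.988; z_{0.19} = -0.8779, z_{0.96} = 1.751.
σ = (1.988 − 1.065)/(1.751 − (-0.8779)) = 0.351.
μ = 1.065 − (-0.8779)·0.351 = 1.373.

μ ≈ 1.373, σ ≈ 0.351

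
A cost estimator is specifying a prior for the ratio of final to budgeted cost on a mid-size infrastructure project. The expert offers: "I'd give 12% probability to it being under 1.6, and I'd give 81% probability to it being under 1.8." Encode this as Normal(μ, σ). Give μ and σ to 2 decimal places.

For Normal(μ,σ), the p-quantile is μ + z_p·σ. Here z_{0.12} = -1.175, z_{0.81} = 0.8779.
So 1.6 = μ − 1.175σ and 1.8 = μ + 0.8779σ.
Subtracting: σ = (1.8 − 1.6)/(0.8779 − (-1.175)) = 0.10.
Then μ = 1.6 − (-1.175)·0.10 = 1.71.

μ = 1.71, σ = 0.10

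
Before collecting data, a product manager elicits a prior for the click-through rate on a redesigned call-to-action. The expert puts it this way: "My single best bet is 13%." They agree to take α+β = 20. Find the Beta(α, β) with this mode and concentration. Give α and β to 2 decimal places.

α = 3.34, β = 16.66

For α,β > 1 the Beta mode is (α−1)/(α+β−2). With α+β = 20, the mode is (α−1)/18.
Set (α−1)/18 = 0.13 → α = 1 + 0.13·18 = 3.34.
β = 20 − α = 16.66.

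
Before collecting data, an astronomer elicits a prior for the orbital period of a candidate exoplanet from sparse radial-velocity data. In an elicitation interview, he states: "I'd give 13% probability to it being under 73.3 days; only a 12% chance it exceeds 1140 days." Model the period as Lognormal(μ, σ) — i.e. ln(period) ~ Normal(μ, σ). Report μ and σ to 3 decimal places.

μ ≈ 5.638, σ ≈ 1.192

If T ~ Lognormal(μ,σ) then ln T ~ Normal(μ,σ), so the p-quantile of ln T is μ + z_p·σ.
ln(73.3) = 4.295 and ln(1140) = 7.039; z_{0.13} = -1.126, z_{0.88} = 1.175.
σ = (7.039 − 4.295)/(1.175 − (-1.126)) = 1.192.
μ = 4.295 − (-1.126)·1.192 = 5.638.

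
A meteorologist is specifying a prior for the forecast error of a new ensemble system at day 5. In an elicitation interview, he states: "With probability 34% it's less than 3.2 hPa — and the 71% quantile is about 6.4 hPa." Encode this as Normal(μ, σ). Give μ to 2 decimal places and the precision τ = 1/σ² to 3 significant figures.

The p-quantile of Normal(μ,σ) is μ + z_p·σ, with z_{0.34} = -0.4125 and z_{0.71} = 0.5534.
Eliminate σ: μ = (z₂·x₁ − z₁·x₂)/(z₂ − z₁) = (0.5534·3.2 − (-0.4125)·6.4)/0.9658 = 4.57.
Then σ = (x₂ − x₁)/(z₂ − z₁) = (6.4 − 3.2)/0.9658 = 3.31.
Precision τ = 1/σ² = 1/3.313² = 0.0911.

μ = 4.57, τ = 0.0911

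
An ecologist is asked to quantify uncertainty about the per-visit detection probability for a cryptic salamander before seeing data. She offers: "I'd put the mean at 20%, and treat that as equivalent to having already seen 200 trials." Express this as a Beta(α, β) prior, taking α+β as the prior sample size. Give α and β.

α = 40, β = 160

Under the effective-sample-size interpretation, Beta(α, β) has prior mean α/(α+β) and prior sample size α+β.
So α+β = 200 and α/(α+β) = 0.2, giving α = 0.2·200 = 40 and β = 200 − 40 = 160.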